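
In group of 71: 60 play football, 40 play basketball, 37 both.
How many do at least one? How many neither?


|A∪B| = 60+40-37 = 63
Neither = 71-63 = 8

At least one: 63; Neither: 8


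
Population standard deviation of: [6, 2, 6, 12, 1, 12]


Mean = 39/6 = 13/2
  (6-13/2)²=1/4
  (2-13/2)²=81/4
  (6-13/2)²=1/4
  (12-13/2)²=121/4
  (1-13/2)²=121/4
  (12-13/2)²=121/4
Σ(x-μ)² = 223/2
σ² = (223/2)/6 = 223/12

σ = √(223/12) ≈ 4.3108


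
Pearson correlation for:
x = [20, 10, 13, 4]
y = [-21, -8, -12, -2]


n=4, Σx=47, Σy=-43, Σxy=-664, Σx²=685, Σy²=653
r = (4×(-664) - 47×(-43))/√((4×685 - 47²)(4×653 - (-43)²))
= -635/√(531×763) = -635/√405153 ≈ -635/636.5163 ≈ -0.9976

r ≈ -0.9976


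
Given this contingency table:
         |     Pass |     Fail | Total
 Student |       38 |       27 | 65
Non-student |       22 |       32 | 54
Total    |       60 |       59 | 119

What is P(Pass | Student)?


P(Pass | Student) = 38/(38+27) = 38/65

P(Pass|Student) = 38/65 ≈ 58.46%


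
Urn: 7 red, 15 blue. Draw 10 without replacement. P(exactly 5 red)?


Hypergeometric: C(7,5)×C(15,5)/C(22,10)
= 21×3003/646646 = 63/646

P(X=5) = 63/646 ≈ 9.75%


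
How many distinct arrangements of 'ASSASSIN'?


Letters: 8, freq: {'A': 2, 'S': 4, 'I': 1, 'N': 1}
8!/(2!×4!×1!×1!) = 40320/48 = 840

840


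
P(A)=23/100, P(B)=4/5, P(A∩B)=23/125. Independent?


P(A)×P(B) = 23/125
P(A∩B) = 23/125
Equal ✓ → Independent

Yes, independent


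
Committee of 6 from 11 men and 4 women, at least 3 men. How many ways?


Count by #men:
  3M,3W: C(11,3)×C(4,3)=660
  4M,2W: C(11,4)×C(4,2)=1980
  5M,1W: C(11,5)×C(4,1)=1848
  6M,0W: C(11,6)×C(4,0)=462
Total = 4950

4950


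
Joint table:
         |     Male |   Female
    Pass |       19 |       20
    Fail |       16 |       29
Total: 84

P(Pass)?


P(Pass) = (19+20)/84 = 39/84 = 13/28

P(Pass) = 13/28 ≈ 46.43%


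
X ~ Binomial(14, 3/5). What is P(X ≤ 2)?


P(X ≤ 2) = Σ P(X=i) for i=0..2
P(X=0) = 16384/6103515625
P(X=1) = 344064/6103515625
P(X=2) = 3354624/6103515625
Sum = 3715072/6103515625

P(X ≤ 2) = 3715072/6103515625 ≈ 0.06%


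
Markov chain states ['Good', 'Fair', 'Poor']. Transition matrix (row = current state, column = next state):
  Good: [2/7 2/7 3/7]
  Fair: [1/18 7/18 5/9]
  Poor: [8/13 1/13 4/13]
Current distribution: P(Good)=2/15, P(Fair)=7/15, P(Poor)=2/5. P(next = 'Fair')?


P(next=Fair) = Σᵢ P(now=i)×P(i→Fair)
= 2/15×2/7 + 7/15×7/18 + 2/5×1/13
= 4/105 + 49/270 + 2/65 = 6151/24570

P = 6151/24570 ≈ 0.2503


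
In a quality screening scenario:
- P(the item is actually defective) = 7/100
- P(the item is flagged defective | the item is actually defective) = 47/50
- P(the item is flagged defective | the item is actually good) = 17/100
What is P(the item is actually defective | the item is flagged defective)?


Using Bayes' theorem:
P(A|B) = P(B|A)·P(A) / P(B)

P(the item is flagged defective) = 47/50 × 7/100 + 17/100 × 93/100
= 329/5000 + 1581/10000 = 2239/10000

P(the item is actually defective|the item is flagged defective) = (329/5000) / (2239/10000) = 658/2239

P(the item is actually defective|the item is flagged defective) = 658/2239 ≈ 29.39%


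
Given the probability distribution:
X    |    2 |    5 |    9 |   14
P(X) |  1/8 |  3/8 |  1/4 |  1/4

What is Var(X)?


E[X] = 63/8
E[X²] = 633/8
Var(X) = E[X²] - (E[X])² = 633/8 - 3969/64 = 1095/64

Var(X) = 1095/64 ≈ 17.1094


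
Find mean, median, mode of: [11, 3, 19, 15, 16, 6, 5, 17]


Sorted: [3, 5, 6, 11, 15, 16, 17, 19]
Mean = 92/8 = 23/2
Median = 13
Freq: {11: 1, 3: 1, 19: 1, 15: 1, 16: 1, 6: 1, 5: 1, 17: 1}
Mode: No mode

Mean=23/2, Median=13, Mode=No mode


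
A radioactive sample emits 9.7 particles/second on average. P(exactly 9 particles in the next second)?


Poisson(λ=9.7): P(X=9) = e^(-λ)×λ^k/k!
= e^(-9.7) × 9.7^9 / 9!
≈ 6.128349505e-05 × 760231058.655 / 362880 ≈ 0.128388

P(X=9) ≈ 0.128388 ≈ 12.84%


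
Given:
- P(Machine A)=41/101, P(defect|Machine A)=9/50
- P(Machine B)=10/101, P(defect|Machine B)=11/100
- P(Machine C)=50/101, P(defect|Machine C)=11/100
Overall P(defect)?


P(B) = Σ P(B|Aᵢ)×P(Aᵢ)
  9/50×41/101 = 369/5050
  11/100×10/101 = 11/1010
  11/100×50/101 = 11/202
Sum = 699/5050

P(defect) = 699/5050 ≈ 13.84%


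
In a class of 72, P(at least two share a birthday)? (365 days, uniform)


P(all different) = Π(365-i)/365 for i=0..71
= 0.000547
P(match) = 1 - 0.000547 = 0.999453

P ≈ 0.9995 ≈ 99.95%


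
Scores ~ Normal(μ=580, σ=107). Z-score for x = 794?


z = (x - μ)/σ = (794 - 580)/107 = 2.0

z = 2.0


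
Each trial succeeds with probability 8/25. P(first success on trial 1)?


Geometric: P(X=1) = (1-p)^(k-1)×p = (17/25)^0×8/25 = 8/25

P(X=1) = 8/25 ≈ 32.00%


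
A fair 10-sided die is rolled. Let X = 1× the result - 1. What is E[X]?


E[die] = (1+10)/2 = 11/2
E[X] = 1×11/2 - 1 = 9/2

E[X] = 9/2


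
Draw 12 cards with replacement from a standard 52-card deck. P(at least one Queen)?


P(not a Queen) = 48/52 = 12/13
P(none in 12 draws) = (12/13)^12 = 8916100448256/23298085122481
P(≥1 Queen) = 1 - 8916100448256/23298085122481 = 14381984674225/23298085122481

P = 14381984674225/23298085122481 ≈ 61.73%


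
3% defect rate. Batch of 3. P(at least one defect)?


P(all good) = (97/100)^3 = 912673/1000000
P(≥1 defect) = 87327/1000000

P = 87327/1000000 ≈ 8.73%


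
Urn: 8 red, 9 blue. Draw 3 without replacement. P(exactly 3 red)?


Hypergeometric: C(8,3)×C(9,0)/C(17,3)
= 56×1/680 = 7/85

P(X=3) = 7/85 ≈ 8.24%


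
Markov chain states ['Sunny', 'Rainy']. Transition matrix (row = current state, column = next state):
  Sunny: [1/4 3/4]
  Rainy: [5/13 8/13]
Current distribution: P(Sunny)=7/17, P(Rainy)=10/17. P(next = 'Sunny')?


P(next=Sunny) = Σᵢ P(now=i)×P(i→Sunny)
= 7/17×1/4 + 10/17×5/13
= 7/68 + 50/221 = 291/884

P = 291/884 ≈ 0.3292


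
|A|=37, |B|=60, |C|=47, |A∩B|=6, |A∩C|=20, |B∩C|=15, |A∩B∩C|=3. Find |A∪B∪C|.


|A∪B∪C| = 37+60+47-6-20-15+3 = 106

|A∪B∪C| = 106


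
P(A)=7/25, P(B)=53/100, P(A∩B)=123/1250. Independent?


P(A)×P(B) = 371/2500
P(A∩B) = 123/1250
Not equal → NOT independent

No, not independent


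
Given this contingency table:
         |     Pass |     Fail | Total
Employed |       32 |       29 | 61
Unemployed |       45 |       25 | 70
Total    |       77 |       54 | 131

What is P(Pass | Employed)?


P(Pass | Employed) = 32/(32+29) = 32/61

P(Pass|Employed) = 32/61 ≈ 52.46%


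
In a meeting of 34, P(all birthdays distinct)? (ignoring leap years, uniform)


P(all different) = Π(365-i)/365 for i=0..33
= (365/365)×(364/365)×...×(332/365)
= 0.204683

P ≈ 0.2047 ≈ 20.47%


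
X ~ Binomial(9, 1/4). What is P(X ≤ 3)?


P(X ≤ 3) = Σ P(X=i) for i=0..3
P(X=0) = 19683/262144
P(X=1) = 59049/262144
P(X=2) = 19683/65536
P(X=3) = 15309/65536
Sum = 54675/65536

P(X ≤ 3) = 54675/65536 ≈ 83.43%


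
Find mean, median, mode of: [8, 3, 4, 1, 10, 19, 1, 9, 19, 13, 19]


Sorted: [1, 1, 3, 4, 8, 9, 10, 13, 19, 19, 19]
Mean = 106/11
Median = 9
Freq: {8: 1, 3: 1, 4: 1, 1: 2, 10: 1, 19: 3, 9: 1, 13: 1}
Mode: [19]

Mean=106/11, Median=9, Mode=19


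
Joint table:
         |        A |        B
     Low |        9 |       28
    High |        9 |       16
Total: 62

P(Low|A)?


P(Low|A) = 9/(9+9) = 9/18 = 1/2

P = 1/2 ≈ 50.00%


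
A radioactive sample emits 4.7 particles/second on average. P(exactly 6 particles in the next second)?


Poisson(λ=4.7): P(X=6) = e^(-λ)×λ^k/k!
= e^(-4.7) × 4.7^6 / 6!
≈ 0.009095277102 × 10779.215329 / 720 ≈ 0.136167

P(X=6) ≈ 0.136167 ≈ 13.62%


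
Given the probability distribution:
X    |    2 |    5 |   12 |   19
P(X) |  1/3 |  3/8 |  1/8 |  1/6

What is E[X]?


E[X] = Σ x·P(X=x)
= (2)×(1/3) + (5)×(3/8) + (12)×(1/8) + (19)×(1/6)
= 173/24

E[X] = 173/24


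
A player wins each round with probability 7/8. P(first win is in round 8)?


Geometric: P(X=8) = (1-p)^(k-1)×p = (1/8)^7×7/8 = 7/16777216

P(X=8) = 7/16777216 ≈ 0.00%


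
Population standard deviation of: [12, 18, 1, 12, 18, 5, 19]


Mean = 85/7
  (12-85/7)²=1/49
  (18-85/7)²=1681/49
  (1-85/7)²=6084/49
  (12-85/7)²=1/49
  (18-85/7)²=1681/49
  (5-85/7)²=2500/49
  (19-85/7)²=2304/49
Σ(x-μ)² = 2036/7
σ² = (2036/7)/7 = 2036/49

σ = √(2036/49) ≈ 6.4460


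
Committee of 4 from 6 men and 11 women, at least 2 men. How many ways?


Count by #men:
  2M,2W: C(6,2)×C(11,2)=825
  3M,1W: C(6,3)×C(11,1)=220
  4M,0W: C(6,4)×C(11,0)=15
Total = 1060

1060


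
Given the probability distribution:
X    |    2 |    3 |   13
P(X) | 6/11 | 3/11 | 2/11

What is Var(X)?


E[X] = 47/11
E[X²] = 389/11
Var(X) = E[X²] - (E[X])² = 389/11 - 2209/121 = 2070/121

Var(X) = 2070/121 ≈ 17.1074


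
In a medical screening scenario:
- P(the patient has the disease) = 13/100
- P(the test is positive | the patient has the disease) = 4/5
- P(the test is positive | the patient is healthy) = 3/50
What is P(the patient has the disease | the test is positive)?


Using Bayes' theorem:
P(A|B) = P(B|A)·P(A) / P(B)

P(the test is positive) = 4/5 × 13/100 + 3/50 × 87/100
= 13/125 + 261/5000 = 781/5000

P(the patient has the disease|the test is positive) = (13/125) / (781/5000) = 520/781

P(the patient has the disease|the test is positive) = 520/781 ≈ 66.58%


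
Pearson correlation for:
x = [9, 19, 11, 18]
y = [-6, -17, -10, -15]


n=4, Σx=57, Σy=-48, Σxy=-757, Σx²=887, Σy²=650
r = (4×(-757) - 57×(-48))/√((4×887 - 57²)(4×650 - (-48)²))
= -292/√(299×296) = -292/√88504 ≈ -292/297.4962 ≈ -0.9815

r ≈ -0.9815


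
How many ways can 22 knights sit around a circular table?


Circular arrangements of 22 distinct objects: fix one position to break rotational symmetry.
(n-1)! = 21! = 51090942171709440000

51090942171709440000


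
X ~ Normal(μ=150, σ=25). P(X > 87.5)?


z = (87.5-150)/25 = -2.5
P(X > 87.5) = 1 - P(Z ≤ -2.5) = 1 - 0.0062 = 0.9938

P(X > 87.5) ≈ 0.9938


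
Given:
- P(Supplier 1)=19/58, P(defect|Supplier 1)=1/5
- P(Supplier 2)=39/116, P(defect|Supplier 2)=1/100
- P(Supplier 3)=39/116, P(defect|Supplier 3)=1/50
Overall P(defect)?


P(B) = Σ P(B|Aᵢ)×P(Aᵢ)
  1/5×19/58 = 19/290
  1/100×39/116 = 39/11600
  1/50×39/116 = 39/5800
Sum = 877/11600

P(defect) = 877/11600 ≈ 7.56%


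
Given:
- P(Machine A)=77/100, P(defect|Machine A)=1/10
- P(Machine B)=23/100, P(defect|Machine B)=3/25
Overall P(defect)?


P(B) = Σ P(B|Aᵢ)×P(Aᵢ)
  1/10×77/100 = 77/1000
  3/25×23/100 = 69/2500
Sum = 523/5000

P(defect) = 523/5000 ≈ 10.46%


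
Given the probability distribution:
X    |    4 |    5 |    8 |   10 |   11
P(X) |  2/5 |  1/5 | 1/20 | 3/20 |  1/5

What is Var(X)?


E[X] = 67/10
E[X²] = 269/5
Var(X) = E[X²] - (E[X])² = 269/5 - 4489/100 = 891/100

Var(X) = 891/100 ≈ 8.9100


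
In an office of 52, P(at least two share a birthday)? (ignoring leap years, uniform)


P(all different) = Π(365-i)/365 for i=0..51
= 0.021995
P(match) = 1 - 0.021995 = 0.978005

P ≈ 0.9780 ≈ 97.80%


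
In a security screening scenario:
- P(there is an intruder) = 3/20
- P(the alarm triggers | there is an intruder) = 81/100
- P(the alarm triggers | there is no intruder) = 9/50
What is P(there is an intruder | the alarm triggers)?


Using Bayes' theorem:
P(A|B) = P(B|A)·P(A) / P(B)

P(the alarm triggers) = 81/100 × 3/20 + 9/50 × 17/20
= 243/2000 + 153/1000 = 549/2000

P(there is an intruder|the alarm triggers) = (243/2000) / (549/2000) = 27/61

P(there is an intruder|the alarm triggers) = 27/61 ≈ 44.26%


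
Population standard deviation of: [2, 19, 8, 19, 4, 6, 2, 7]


Mean = 67/8
  (2-67/8)²=2601/64
  (19-67/8)²=7225/64
  (8-67/8)²=9/64
  (19-67/8)²=7225/64
  (4-67/8)²=1225/64
  (6-67/8)²=361/64
  (2-67/8)²=2601/64
  (7-67/8)²=121/64
Σ(x-μ)² = 2671/8
σ² = (2671/8)/8 = 2671/64

σ = √(2671/64) ≈ 6.4602


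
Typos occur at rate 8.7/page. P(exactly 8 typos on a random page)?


Poisson(λ=8.7): P(X=8) = e^(-λ)×λ^k/k!
= e^(-8.7) × 8.7^8 / 8!
≈ 0.000166585811 × 32821167.1544 / 40320 ≈ 0.135604

P(X=8) ≈ 0.135604 ≈ 13.56%


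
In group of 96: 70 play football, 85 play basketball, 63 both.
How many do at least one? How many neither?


|A∪B| = 70+85-63 = 92
Neither = 96-92 = 4

At least one: 92; Neither: 4


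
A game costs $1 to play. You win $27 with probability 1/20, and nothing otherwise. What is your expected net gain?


E[gain] = (27-1)×1/20 + (-1)×19/20
= 13/10 - 19/20 = 7/20

Expected net gain = $7/20 ≈ $0.35


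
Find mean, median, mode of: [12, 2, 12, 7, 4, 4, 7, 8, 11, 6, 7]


Sorted: [2, 4, 4, 6, 7, 7, 7, 8, 11, 12, 12]
Mean = 80/11
Median = 7
Freq: {12: 2, 2: 1, 7: 3, 4: 2, 8: 1, 11: 1, 6: 1}
Mode: [7]

Mean=80/11, Median=7, Mode=7


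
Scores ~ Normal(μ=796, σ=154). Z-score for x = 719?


z = (x - μ)/σ = (719 - 796)/154 = -0.5

z = -0.5


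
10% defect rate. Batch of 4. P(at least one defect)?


P(all good) = (9/10)^4 = 6561/10000
P(≥1 defect) = 3439/10000

P = 3439/10000 ≈ 34.39%


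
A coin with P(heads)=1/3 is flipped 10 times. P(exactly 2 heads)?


Binomial: P(X=2) = C(10,2)×p^2×(1-p)^8
= 45 × 1/9 × 256/6561 = 1280/6561

P(X=2) = 1280/6561 ≈ 19.51%


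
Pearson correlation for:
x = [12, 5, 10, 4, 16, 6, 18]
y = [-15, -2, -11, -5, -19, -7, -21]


n=7, Σx=71, Σy=-80, Σxy=-1044, Σx²=901, Σy²=1226
r = (7×(-1044) - 71×(-80))/√((7×901 - 71²)(7×1226 - (-80)²))
= -1628/√(1266×2182) = -1628/√2762412 ≈ -1628/1662.0505 ≈ -0.9795

r ≈ -0.9795


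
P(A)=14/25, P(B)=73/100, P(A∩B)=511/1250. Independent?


P(A)×P(B) = 511/1250
P(A∩B) = 511/1250
Equal ✓ → Independent

Yes, independent


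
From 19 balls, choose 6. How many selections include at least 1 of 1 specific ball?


Complement: C(19,6) - C(18,6) = 27132 - 18564 = 8568

8568


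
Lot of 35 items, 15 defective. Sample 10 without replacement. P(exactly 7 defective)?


Hypergeometric: C(15,7)×C(20,3)/C(35,10)
= 6435×1140/183579396 = 4275/106981

P(X=7) = 4275/106981 ≈ 4.00%


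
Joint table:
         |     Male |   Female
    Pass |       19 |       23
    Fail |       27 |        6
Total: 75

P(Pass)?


P(Pass) = (19+23)/75 = 42/75 = 14/25

P(Pass) = 14/25 ≈ 56.00%


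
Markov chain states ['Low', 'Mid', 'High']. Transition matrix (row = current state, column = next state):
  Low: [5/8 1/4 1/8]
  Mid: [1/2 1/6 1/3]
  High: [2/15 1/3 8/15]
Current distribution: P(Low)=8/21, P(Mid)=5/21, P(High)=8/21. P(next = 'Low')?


P(next=Low) = Σᵢ P(now=i)×P(i→Low)
= 8/21×5/8 + 5/21×1/2 + 8/21×2/15
= 5/21 + 5/42 + 16/315 = 257/630

P = 257/630 ≈ 0.4079


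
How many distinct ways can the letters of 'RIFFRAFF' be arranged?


Letters: 8, freq: {'R': 2, 'I': 1, 'F': 4, 'A': 1}
8!/(2!×1!×4!×1!) = 40320/48 = 840

840


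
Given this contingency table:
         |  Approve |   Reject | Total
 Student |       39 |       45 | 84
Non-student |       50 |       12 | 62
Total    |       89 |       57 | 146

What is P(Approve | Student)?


P(Approve | Student) = 39/(39+45) = 39/84 = 13/28

P(Approve|Student) = 13/28 ≈ 46.43%


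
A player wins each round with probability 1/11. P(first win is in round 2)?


Geometric: P(X=2) = (1-p)^(k-1)×p = (10/11)^1×1/11 = 10/121

P(X=2) = 10/121 ≈ 8.26%


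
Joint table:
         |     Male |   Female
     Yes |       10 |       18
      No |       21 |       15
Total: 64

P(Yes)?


P(Yes) = (10+18)/64 = 28/64 = 7/16

P(Yes) = 7/16 ≈ 43.75%


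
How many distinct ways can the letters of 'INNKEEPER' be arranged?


Letters: 9, freq: {'I': 1, 'N': 2, 'K': 1, 'E': 3, 'P': 1, 'R': 1}
9!/(1!×2!×1!×3!×1!×1!) = 362880/12 = 30240

30240


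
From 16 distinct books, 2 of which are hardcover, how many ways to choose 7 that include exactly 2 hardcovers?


Choose 2 of the 2 hardcovers and 5 of the other 14 books:
C(2,2)×C(14,5) = 1×2002 = 2002

2002


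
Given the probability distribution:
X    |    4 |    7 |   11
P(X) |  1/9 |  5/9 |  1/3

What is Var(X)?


E[X] = 8
E[X²] = 208/3
Var(X) = E[X²] - (E[X])² = 208/3 - 64 = 16/3

Var(X) = 16/3 ≈ 5.3333


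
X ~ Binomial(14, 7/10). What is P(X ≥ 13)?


P(X ≥ 13) = Σ P(X=i) for i=13..14
P(X=13) = 2034669218547/50000000000000
P(X=14) = 678223072849/100000000000000
Sum = 4747561509943/100000000000000

P(X ≥ 13) = 4747561509943/100000000000000 ≈ 4.75%


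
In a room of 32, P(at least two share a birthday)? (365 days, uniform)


P(all different) = Π(365-i)/365 for i=0..31
= 0.246652
P(match) = 1 - 0.246652 = 0.753348

P ≈ 0.7533 ≈ 75.33%


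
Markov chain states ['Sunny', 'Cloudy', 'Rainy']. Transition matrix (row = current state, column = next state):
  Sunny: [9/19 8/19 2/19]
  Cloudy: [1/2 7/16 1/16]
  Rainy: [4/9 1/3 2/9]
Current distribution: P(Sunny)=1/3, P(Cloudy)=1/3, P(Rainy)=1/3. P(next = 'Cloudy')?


P(next=Cloudy) = Σᵢ P(now=i)×P(i→Cloudy)
= 1/3×8/19 + 1/3×7/16 + 1/3×1/3
= 8/57 + 7/48 + 1/9 = 1087/2736

P = 1087/2736 ≈ 0.3973


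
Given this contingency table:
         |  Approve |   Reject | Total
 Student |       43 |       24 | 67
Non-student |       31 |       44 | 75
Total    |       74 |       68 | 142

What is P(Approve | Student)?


P(Approve | Student) = 43/(43+24) = 43/67

P(Approve|Student) = 43/67 ≈ 64.18%


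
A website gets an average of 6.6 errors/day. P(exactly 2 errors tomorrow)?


Poisson(λ=6.6): P(X=2) = e^(-λ)×λ^k/k!
= e^(-6.6) × 6.6^2 / 2!
≈ 0.001360368038 × 43.56 / 2 ≈ 0.029629

P(X=2) ≈ 0.029629 ≈ 2.96%


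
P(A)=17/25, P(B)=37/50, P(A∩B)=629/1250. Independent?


P(A)×P(B) = 629/1250
P(A∩B) = 629/1250
Equal ✓ → Independent

Yes, independent


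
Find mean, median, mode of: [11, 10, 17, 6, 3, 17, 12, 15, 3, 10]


Sorted: [3, 3, 6, 10, 10, 11, 12, 15, 17, 17]
Mean = 104/10 = 52/5
Median = 21/2
Freq: {11: 1, 10: 2, 17: 2, 6: 1, 3: 2, 12: 1, 15: 1}
Mode: [3, 10, 17]

Mean=52/5, Median=21/2, Mode=[3, 10, 17]


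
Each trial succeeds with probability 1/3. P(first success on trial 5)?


Geometric: P(X=5) = (1-p)^(k-1)×p = (2/3)^4×1/3 = 16/243

P(X=5) = 16/243 ≈ 6.58%


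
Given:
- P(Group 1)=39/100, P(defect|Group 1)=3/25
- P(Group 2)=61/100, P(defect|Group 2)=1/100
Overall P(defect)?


P(B) = Σ P(B|Aᵢ)×P(Aᵢ)
  3/25×39/100 = 117/2500
  1/100×61/100 = 61/10000
Sum = 529/10000

P(defect) = 529/10000 ≈ 5.29%


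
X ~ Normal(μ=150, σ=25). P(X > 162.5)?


z = (162.5-150)/25 = 0.5
P(X > 162.5) = 1 - P(Z ≤ 0.5) = 1 - 0.6915 = 0.3085

P(X > 162.5) ≈ 0.3085


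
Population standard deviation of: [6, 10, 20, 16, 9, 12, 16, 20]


Mean = 109/8
  (6-109/8)²=3721/64
  (10-109/8)²=841/64
  (20-109/8)²=2601/64
  (16-109/8)²=361/64
  (9-109/8)²=1369/64
  (12-109/8)²=169/64
  (16-109/8)²=361/64
  (20-109/8)²=2601/64
Σ(x-μ)² = 1503/8
σ² = (1503/8)/8 = 1503/64

σ = √(1503/64) ≈ 4.8461


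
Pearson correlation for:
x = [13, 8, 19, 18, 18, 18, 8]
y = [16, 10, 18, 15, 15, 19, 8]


n=7, Σx=102, Σy=101, Σxy=1576, Σx²=1630, Σy²=1555
r = (7×1576 - 102×101)/√((7×1630 - 102²)(7×1555 - 101²))
= 730/√(1006×684) = 730/√688104 ≈ 730/829.5203 ≈ 0.8800

r ≈ 0.8800


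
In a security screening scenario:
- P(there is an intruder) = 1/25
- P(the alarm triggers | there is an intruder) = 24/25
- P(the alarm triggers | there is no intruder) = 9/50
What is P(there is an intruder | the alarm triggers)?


Using Bayes' theorem:
P(A|B) = P(B|A)·P(A) / P(B)

P(the alarm triggers) = 24/25 × 1/25 + 9/50 × 24/25
= 24/625 + 108/625 = 132/625

P(there is an intruder|the alarm triggers) = (24/625) / (132/625) = 2/11

P(there is an intruder|the alarm triggers) = 2/11 ≈ 18.18%


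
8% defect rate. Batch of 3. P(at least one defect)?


P(all good) = (23/25)^3 = 12167/15625
P(≥1 defect) = 3458/15625

P = 3458/15625 ≈ 22.13%


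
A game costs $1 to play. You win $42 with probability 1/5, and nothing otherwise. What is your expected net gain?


E[gain] = (42-1)×1/5 + (-1)×4/5
= 41/5 - 4/5 = 37/5

Expected net gain = $37/5 ≈ $7.40


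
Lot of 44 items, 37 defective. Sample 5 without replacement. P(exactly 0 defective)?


Hypergeometric: C(37,0)×C(7,5)/C(44,5)
= 1×21/1086008 = 3/155144

P(X=0) = 3/155144 ≈ 0.00%


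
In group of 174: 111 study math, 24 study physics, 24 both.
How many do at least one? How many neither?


|A∪B| = 111+24-24 = 111
Neither = 174-111 = 63

At least one: 111; Neither: 63


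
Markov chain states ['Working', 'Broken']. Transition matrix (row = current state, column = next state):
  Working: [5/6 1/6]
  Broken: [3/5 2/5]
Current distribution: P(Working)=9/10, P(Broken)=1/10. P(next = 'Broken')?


P(next=Broken) = Σᵢ P(now=i)×P(i→Broken)
= 9/10×1/6 + 1/10×2/5
= 3/20 + 1/25 = 19/100

P = 19/100 ≈ 0.1900


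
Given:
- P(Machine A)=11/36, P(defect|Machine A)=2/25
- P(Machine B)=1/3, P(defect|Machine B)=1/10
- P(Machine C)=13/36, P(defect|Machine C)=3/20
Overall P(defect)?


P(B) = Σ P(B|Aᵢ)×P(Aᵢ)
  2/25×11/36 = 11/450
  1/10×1/3 = 1/30
  3/20×13/36 = 13/240
Sum = 403/3600

P(defect) = 403/3600 ≈ 11.19%


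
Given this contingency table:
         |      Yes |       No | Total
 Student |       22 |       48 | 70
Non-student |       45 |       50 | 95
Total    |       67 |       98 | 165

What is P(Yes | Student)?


P(Yes | Student) = 22/(22+48) = 22/70 = 11/35

P(Yes|Student) = 11/35 ≈ 31.43%


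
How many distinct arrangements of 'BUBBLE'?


Letters: 6, freq: {'B': 3, 'U': 1, 'L': 1, 'E': 1}
6!/(3!×1!×1!×1!) = 720/6 = 120

120


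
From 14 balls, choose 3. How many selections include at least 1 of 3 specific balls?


Complement: C(14,3) - C(11,3) = 364 - 165 = 199

199


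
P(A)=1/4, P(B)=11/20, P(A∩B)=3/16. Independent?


P(A)×P(B) = 11/80
P(A∩B) = 3/16
Not equal → NOT independent

No, not independent


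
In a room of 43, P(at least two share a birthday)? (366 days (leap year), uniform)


P(all different) = Π(366-i)/366 for i=0..42
= 0.076637
P(match) = 1 - 0.076637 = 0.923363

P ≈ 0.9234 ≈ 92.34%


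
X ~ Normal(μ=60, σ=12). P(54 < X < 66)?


z₁=(54-60)/12=-0.5, z₂=(66-60)/12=0.5
P = Φ(0.5) - Φ(-0.5) = 0.691462 - 0.308538 = 0.382924 ≈ 0.3829

P(54 < X < 66) ≈ 0.3829


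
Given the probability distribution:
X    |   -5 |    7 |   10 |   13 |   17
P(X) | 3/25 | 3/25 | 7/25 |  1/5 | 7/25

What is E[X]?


E[X] = Σ x·P(X=x)
= (-5)×(3/25) + (7)×(3/25) + (10)×(7/25) + (13)×(1/5) + (17)×(7/25)
= 52/5

E[X] = 52/5


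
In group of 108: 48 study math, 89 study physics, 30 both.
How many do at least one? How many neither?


|A∪B| = 48+89-30 = 107
Neither = 108-107 = 1

At least one: 107; Neither: 1


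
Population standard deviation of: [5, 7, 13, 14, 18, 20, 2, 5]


Mean = 84/8 = 21/2
  (5-21/2)²=121/4
  (7-21/2)²=49/4
  (13-21/2)²=25/4
  (14-21/2)²=49/4
  (18-21/2)²=225/4
  (20-21/2)²=361/4
  (2-21/2)²=289/4
  (5-21/2)²=121/4
Σ(x-μ)² = 310
σ² = 310/8 = 155/4

σ = √(155/4) ≈ 6.2249


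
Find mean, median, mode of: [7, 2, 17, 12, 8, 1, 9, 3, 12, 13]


Sorted: [1, 2, 3, 7, 8, 9, 12, 12, 13, 17]
Mean = 84/10 = 42/5
Median = 17/2
Freq: {7: 1, 2: 1, 17: 1, 12: 2, 8: 1, 1: 1, 9: 1, 3: 1, 13: 1}
Mode: [12]

Mean=42/5, Median=17/2, Mode=12


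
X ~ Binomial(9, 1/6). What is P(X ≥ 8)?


P(X ≥ 8) = Σ P(X=i) for i=8..9
P(X=8) = 5/1119744
P(X=9) = 1/10077696
Sum = 23/5038848

P(X ≥ 8) = 23/5038848 ≈ 0.00%


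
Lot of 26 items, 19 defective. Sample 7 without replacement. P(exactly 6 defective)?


Hypergeometric: C(19,6)×C(7,1)/C(26,7)
= 27132×7/657800 = 47481/164450

P(X=6) = 47481/164450 ≈ 28.87%


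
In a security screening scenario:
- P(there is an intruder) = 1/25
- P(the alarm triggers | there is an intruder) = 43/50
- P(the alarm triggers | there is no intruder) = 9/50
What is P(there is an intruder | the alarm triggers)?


Using Bayes' theorem:
P(A|B) = P(B|A)·P(A) / P(B)

P(the alarm triggers) = 43/50 × 1/25 + 9/50 × 24/25
= 43/1250 + 108/625 = 259/1250

P(there is an intruder|the alarm triggers) = (43/1250) / (259/1250) = 43/259

P(there is an intruder|the alarm triggers) = 43/259 ≈ 16.60%


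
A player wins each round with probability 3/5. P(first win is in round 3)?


Geometric: P(X=3) = (1-p)^(k-1)×p = (2/5)^2×3/5 = 12/125

P(X=3) = 12/125 ≈ 9.60%


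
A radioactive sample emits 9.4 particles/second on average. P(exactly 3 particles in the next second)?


Poisson(λ=9.4): P(X=3) = e^(-λ)×λ^k/k!
= e^(-9.4) × 9.4^3 / 3!
≈ 8.272406556e-05 × 830.584 / 6 ≈ 0.011452

P(X=3) ≈ 0.011452 ≈ 1.15%


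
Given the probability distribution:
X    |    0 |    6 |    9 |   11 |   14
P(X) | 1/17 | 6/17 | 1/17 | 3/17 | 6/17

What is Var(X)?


E[X] = 162/17
E[X²] = 108
Var(X) = E[X²] - (E[X])² = 108 - 26244/289 = 4968/289

Var(X) = 4968/289 ≈ 17.1903


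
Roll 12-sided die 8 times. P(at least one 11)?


P(no 11)^8 = (11/12)^8 = 214358881/429981696
P(≥1) = 1 - 214358881/429981696 = 215622815/429981696

P = 215622815/429981696 ≈ 50.15%


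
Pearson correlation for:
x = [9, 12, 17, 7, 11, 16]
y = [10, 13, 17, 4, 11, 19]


n=6, Σx=72, Σy=74, Σxy=988, Σx²=940, Σy²=1056
r = (6×988 - 72×74)/√((6×940 - 72²)(6×1056 - 74²))
= 600/√(456×860) = 600/√392160 ≈ 600/626.2268 ≈ 0.9581

r ≈ 0.9581


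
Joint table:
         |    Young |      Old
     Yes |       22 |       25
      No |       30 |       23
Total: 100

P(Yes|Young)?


P(Yes|Young) = 22/(22+30) = 22/52 = 11/26

P = 11/26 ≈ 42.31%


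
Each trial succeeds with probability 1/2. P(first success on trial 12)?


Geometric: P(X=12) = (1-p)^(k-1)×p = (1/2)^11×1/2 = 1/4096

P(X=12) = 1/4096 ≈ 0.02%


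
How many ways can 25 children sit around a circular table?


Circular arrangements of 25 distinct objects: fix one position to break rotational symmetry.
(n-1)! = 24! = 620448401733239439360000

620448401733239439360000


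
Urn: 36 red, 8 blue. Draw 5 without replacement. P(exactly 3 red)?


Hypergeometric: C(36,3)×C(8,2)/C(44,5)
= 7140×28/1086008 = 3570/19393

P(X=3) = 3570/19393 ≈ 18.41%


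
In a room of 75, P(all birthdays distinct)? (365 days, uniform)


P(all different) = Π(365-i)/365 for i=0..74
= (365/365)×(364/365)×...×(291/365)
= 0.000280

P ≈ 0.0003 ≈ 0.03%


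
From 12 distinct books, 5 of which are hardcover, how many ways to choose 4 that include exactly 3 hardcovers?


Choose 3 of the 5 hardcovers and 1 of the other 7 books:
C(5,3)×C(7,1) = 10×7 = 70

70


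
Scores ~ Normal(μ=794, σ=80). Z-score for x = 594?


z = (x - μ)/σ = (594 - 794)/80 = -2.5

z = -2.5


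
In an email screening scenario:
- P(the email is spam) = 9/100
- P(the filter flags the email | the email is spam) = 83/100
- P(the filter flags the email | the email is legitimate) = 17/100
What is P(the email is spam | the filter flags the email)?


Using Bayes' theorem:
P(A|B) = P(B|A)·P(A) / P(B)

P(the filter flags the email) = 83/100 × 9/100 + 17/100 × 91/100
= 747/10000 + 1547/10000 = 1147/5000

P(the email is spam|the filter flags the email) = (747/10000) / (1147/5000) = 747/2294

P(the email is spam|the filter flags the email) = 747/2294 ≈ 32.56%


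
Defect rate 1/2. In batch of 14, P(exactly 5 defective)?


Binomial: P(X=5) = C(14,5)×p^5×(1-p)^9
= 2002 × 1/32 × 1/512 = 1001/8192

P(X=5) = 1001/8192 ≈ 12.22%


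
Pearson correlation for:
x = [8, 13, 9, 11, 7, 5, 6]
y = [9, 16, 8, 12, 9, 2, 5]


n=7, Σx=59, Σy=61, Σxy=587, Σx²=545, Σy²=655
r = (7×587 - 59×61)/√((7×545 - 59²)(7×655 - 61²))
= 510/√(334×864) = 510/√288576 ≈ 510/537.1927 ≈ 0.9494

r ≈ 0.9494


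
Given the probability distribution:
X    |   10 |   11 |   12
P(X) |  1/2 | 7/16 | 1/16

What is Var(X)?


E[X] = 169/16
E[X²] = 1791/16
Var(X) = E[X²] - (E[X])² = 1791/16 - 28561/256 = 95/256

Var(X) = 95/256 ≈ 0.3711


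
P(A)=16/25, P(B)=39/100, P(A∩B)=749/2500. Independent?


P(A)×P(B) = 156/625
P(A∩B) = 749/2500
Not equal → NOT independent

No, not independent


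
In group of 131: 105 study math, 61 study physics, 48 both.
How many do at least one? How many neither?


|A∪B| = 105+61-48 = 118
Neither = 131-118 = 13

At least one: 118; Neither: 13


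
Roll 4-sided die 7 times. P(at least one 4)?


P(no 4)^7 = (3/4)^7 = 2187/16384
P(≥1) = 1 - 2187/16384 = 14197/16384

P = 14197/16384 ≈ 86.65%


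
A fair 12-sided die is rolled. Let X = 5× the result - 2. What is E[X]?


E[die] = (1+12)/2 = 13/2
E[X] = 5×13/2 - 2 = 61/2

E[X] = 61/2


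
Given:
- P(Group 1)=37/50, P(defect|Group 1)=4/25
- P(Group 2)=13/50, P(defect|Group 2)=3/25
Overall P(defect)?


P(B) = Σ P(B|Aᵢ)×P(Aᵢ)
  4/25×37/50 = 74/625
  3/25×13/50 = 39/1250
Sum = 187/1250

P(defect) = 187/1250 ≈ 14.96%


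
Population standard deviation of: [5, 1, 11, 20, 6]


Mean = 43/5
  (5-43/5)²=324/25
  (1-43/5)²=1444/25
  (11-43/5)²=144/25
  (20-43/5)²=3249/25
  (6-43/5)²=169/25
Σ(x-μ)² = 1066/5
σ² = (1066/5)/5 = 1066/25

σ = √(1066/25) ≈ 6.5299


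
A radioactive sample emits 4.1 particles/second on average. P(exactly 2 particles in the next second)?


Poisson(λ=4.1): P(X=2) = e^(-λ)×λ^k/k!
= e^(-4.1) × 4.1^2 / 2!
≈ 0.0165726754 × 16.81 / 2 ≈ 0.139293

P(X=2) ≈ 0.139293 ≈ 13.93%


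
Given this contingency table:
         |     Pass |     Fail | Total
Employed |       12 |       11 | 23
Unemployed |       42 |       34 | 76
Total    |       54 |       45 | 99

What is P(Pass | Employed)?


P(Pass | Employed) = 12/(12+11) = 12/23

P(Pass|Employed) = 12/23 ≈ 52.17%


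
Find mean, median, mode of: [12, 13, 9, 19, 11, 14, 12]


Sorted: [9, 11, 12, 12, 13, 14, 19]
Mean = 90/7
Median = 12
Freq: {12: 2, 13: 1, 9: 1, 19: 1, 11: 1, 14: 1}
Mode: [12]

Mean=90/7, Median=12, Mode=12


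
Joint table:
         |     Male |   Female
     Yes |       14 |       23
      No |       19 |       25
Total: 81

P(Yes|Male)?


P(Yes|Male) = 14/(14+19) = 14/33

P = 14/33 ≈ 42.42%


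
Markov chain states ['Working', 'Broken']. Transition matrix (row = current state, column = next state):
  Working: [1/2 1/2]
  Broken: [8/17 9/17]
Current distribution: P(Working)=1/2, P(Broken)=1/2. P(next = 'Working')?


P(next=Working) = Σᵢ P(now=i)×P(i→Working)
= 1/2×1/2 + 1/2×8/17
= 1/4 + 4/17 = 33/68

P = 33/68 ≈ 0.4853


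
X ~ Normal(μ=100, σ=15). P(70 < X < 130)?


z₁=(70-100)/15=-2.0, z₂=(130-100)/15=2.0
P = Φ(2.0) - Φ(-2.0) = 0.977250 - 0.022750 = 0.954500 ≈ 0.9545

P(70 < X < 130) ≈ 0.9545


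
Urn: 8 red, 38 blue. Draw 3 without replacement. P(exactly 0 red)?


Hypergeometric: C(8,0)×C(38,3)/C(46,3)
= 1×8436/15180 = 703/1265

P(X=0) = 703/1265 ≈ 55.57%


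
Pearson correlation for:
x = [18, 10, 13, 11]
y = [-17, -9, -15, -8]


n=4, Σx=52, Σy=-49, Σxy=-679, Σx²=714, Σy²=659
r = (4×(-679) - 52×(-49))/√((4×714 - 52²)(4×659 - (-49)²))
= -168/√(152×235) = -168/√35720 ≈ -168/188.9974 ≈ -0.8889

r ≈ -0.8889


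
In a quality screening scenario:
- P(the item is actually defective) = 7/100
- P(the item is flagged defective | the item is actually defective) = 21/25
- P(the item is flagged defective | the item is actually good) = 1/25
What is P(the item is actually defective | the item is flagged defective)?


Using Bayes' theorem:
P(A|B) = P(B|A)·P(A) / P(B)

P(the item is flagged defective) = 21/25 × 7/100 + 1/25 × 93/100
= 147/2500 + 93/2500 = 12/125

P(the item is actually defective|the item is flagged defective) = (147/2500) / (12/125) = 49/80

P(the item is actually defective|the item is flagged defective) = 49/80 ≈ 61.25%


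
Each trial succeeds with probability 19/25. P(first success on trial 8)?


Geometric: P(X=8) = (1-p)^(k-1)×p = (6/25)^7×19/25 = 5318784/152587890625

P(X=8) = 5318784/152587890625 ≈ 0.00%


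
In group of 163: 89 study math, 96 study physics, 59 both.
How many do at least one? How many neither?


|A∪B| = 89+96-59 = 126
Neither = 163-126 = 37

At least one: 126; Neither: 37


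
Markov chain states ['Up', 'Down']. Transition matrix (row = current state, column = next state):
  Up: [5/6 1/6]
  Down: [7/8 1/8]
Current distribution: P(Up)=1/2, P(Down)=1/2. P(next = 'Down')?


P(next=Down) = Σᵢ P(now=i)×P(i→Down)
= 1/2×1/6 + 1/2×1/8
= 1/12 + 1/16 = 7/48

P = 7/48 ≈ 0.1458


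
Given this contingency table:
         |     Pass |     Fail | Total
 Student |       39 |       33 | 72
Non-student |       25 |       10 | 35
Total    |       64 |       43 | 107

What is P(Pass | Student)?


P(Pass | Student) = 39/(39+33) = 39/72 = 13/24

P(Pass|Student) = 13/24 ≈ 54.17%


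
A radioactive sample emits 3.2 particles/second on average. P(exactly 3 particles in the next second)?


Poisson(λ=3.2): P(X=3) = e^(-λ)×λ^k/k!
= e^(-3.2) × 3.2^3 / 3!
≈ 0.04076220398 × 32.768 / 6 ≈ 0.222616

P(X=3) ≈ 0.222616 ≈ 22.26%


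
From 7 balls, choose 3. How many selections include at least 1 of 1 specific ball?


Complement: C(7,3) - C(6,3) = 35 - 20 = 15

15


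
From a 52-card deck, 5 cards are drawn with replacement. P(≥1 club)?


P(not a club) = 39/52 = 3/4
P(none in 5 draws) = (3/4)^5 = 243/1024
P(≥1 club) = 1 - 243/1024 = 781/1024

P = 781/1024 ≈ 76.27%


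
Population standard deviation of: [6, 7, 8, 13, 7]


Mean = 41/5
  (6-41/5)²=121/25
  (7-41/5)²=36/25
  (8-41/5)²=1/25
  (13-41/5)²=576/25
  (7-41/5)²=36/25
Σ(x-μ)² = 154/5
σ² = (154/5)/5 = 154/25

σ = √(154/25) ≈ 2.4819


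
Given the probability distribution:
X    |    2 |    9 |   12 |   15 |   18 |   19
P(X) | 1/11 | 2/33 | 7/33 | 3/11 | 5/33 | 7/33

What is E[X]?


E[X] = Σ x·P(X=x)
= (2)×(1/11) + (9)×(2/33) + (12)×(7/33) + (15)×(3/11) + (18)×(5/33) + (19)×(7/33)
= 466/33

E[X] = 466/33


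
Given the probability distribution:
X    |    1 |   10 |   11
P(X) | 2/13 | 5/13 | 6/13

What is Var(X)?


E[X] = 118/13
E[X²] = 1228/13
Var(X) = E[X²] - (E[X])² = 1228/13 - 13924/169 = 2040/169

Var(X) = 2040/169 ≈ 12.0710


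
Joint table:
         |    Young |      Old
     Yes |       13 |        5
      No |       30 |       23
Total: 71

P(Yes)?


P(Yes) = (13+5)/71 = 18/71

P(Yes) = 18/71 ≈ 25.35%


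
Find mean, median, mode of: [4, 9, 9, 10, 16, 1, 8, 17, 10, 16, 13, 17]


Sorted: [1, 4, 8, 9, 9, 10, 10, 13, 16, 16, 17, 17]
Mean = 130/12 = 65/6
Median = 10
Freq: {4: 1, 9: 2, 10: 2, 16: 2, 1: 1, 8: 1, 17: 2, 13: 1}
Mode: [9, 10, 16, 17]

Mean=65/6, Median=10, Mode=[9, 10, 16, 17]


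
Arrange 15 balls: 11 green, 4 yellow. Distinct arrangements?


15!/(11!×4!) = 1365

1365


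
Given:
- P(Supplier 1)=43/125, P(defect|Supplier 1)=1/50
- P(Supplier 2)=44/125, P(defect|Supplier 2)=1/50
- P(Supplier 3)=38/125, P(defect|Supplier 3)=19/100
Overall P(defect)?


P(B) = Σ P(B|Aᵢ)×P(Aᵢ)
  1/50×43/125 = 43/6250
  1/50×44/125 = 22/3125
  19/100×38/125 = 361/6250
Sum = 224/3125

P(defect) = 224/3125 ≈ 7.17%


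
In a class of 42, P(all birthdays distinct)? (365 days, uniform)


P(all different) = Π(365-i)/365 for i=0..41
= (365/365)×(364/365)×...×(324/365)
= 0.085970

P ≈ 0.0860 ≈ 8.60%


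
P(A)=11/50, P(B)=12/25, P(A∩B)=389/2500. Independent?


P(A)×P(B) = 66/625
P(A∩B) = 389/2500
Not equal → NOT independent

No, not independent


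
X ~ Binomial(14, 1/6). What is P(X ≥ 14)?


P(X ≥ 14) = Σ P(X=i) for i=14..14
P(X=14) = 1/78364164096
Sum = 1/78364164096

P(X ≥ 14) = 1/78364164096 ≈ 0.00%


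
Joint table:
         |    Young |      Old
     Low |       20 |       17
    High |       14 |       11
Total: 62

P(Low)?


P(Low) = (20+17)/62 = 37/62

P(Low) = 37/62 ≈ 59.68%


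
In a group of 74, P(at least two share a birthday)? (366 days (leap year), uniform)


P(all different) = Π(366-i)/366 for i=0..73
= 0.000360
P(match) = 1 - 0.000360 = 0.999640

P ≈ 0.9996 ≈ 99.96%


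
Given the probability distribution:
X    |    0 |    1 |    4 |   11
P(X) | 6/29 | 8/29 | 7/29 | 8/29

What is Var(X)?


E[X] = 124/29
E[X²] = 1088/29
Var(X) = E[X²] - (E[X])² = 1088/29 - 15376/841 = 16176/841

Var(X) = 16176/841 ≈ 19.2342


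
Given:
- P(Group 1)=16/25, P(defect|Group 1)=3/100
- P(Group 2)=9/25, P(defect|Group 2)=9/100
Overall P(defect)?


P(B) = Σ P(B|Aᵢ)×P(Aᵢ)
  3/100×16/25 = 12/625
  9/100×9/25 = 81/2500
Sum = 129/2500

P(defect) = 129/2500 ≈ 5.16%


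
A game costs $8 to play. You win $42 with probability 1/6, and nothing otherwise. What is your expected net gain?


E[gain] = (42-8)×1/6 + (-8)×5/6
= 17/3 - 20/3 = -1

Expected net gain = $-1 ≈ $-1.00


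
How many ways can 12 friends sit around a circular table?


Circular arrangements of 12 distinct objects: fix one position to break rotational symmetry.
(n-1)! = 11! = 39916800

39916800


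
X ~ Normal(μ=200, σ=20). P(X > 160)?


z = (160-200)/20 = -2.0
P(X > 160) = 1 - P(Z ≤ -2.0) = 1 - 0.0228 = 0.9772

P(X > 160) ≈ 0.9772


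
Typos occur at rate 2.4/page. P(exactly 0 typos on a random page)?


Poisson(λ=2.4): P(X=0) = e^(-λ)×λ^k/k!
= e^(-2.4) × 2.4^0 / 0!
≈ 0.09071795329 × 1 / 1 ≈ 0.090718

P(X=0) ≈ 0.090718 ≈ 9.07%


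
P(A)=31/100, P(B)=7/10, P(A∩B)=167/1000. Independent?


P(A)×P(B) = 217/1000
P(A∩B) = 167/1000
Not equal → NOT independent

No, not independent


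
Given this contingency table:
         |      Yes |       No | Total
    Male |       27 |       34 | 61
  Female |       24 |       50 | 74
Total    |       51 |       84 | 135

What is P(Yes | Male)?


P(Yes | Male) = 27/(27+34) = 27/61

P(Yes|Male) = 27/61 ≈ 44.26%


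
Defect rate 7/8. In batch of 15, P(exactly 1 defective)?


Binomial: P(X=1) = C(15,1)×p^1×(1-p)^14
= 15 × 7/8 × 1/4398046511104 = 105/35184372088832

P(X=1) = 105/35184372088832 ≈ 0.00%


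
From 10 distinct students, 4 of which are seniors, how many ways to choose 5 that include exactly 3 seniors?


Choose 3 of the 4 seniors and 2 of the other 6 students:
C(4,3)×C(6,2) = 4×15 = 60

60


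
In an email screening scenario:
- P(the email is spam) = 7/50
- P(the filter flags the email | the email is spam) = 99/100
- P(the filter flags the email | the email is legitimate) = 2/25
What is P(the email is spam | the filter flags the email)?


Using Bayes' theorem:
P(A|B) = P(B|A)·P(A) / P(B)

P(the filter flags the email) = 99/100 × 7/50 + 2/25 × 43/50
= 693/5000 + 43/625 = 1037/5000

P(the email is spam|the filter flags the email) = (693/5000) / (1037/5000) = 693/1037

P(the email is spam|the filter flags the email) = 693/1037 ≈ 66.83%


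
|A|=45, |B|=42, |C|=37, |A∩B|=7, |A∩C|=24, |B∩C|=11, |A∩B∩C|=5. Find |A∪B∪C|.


|A∪B∪C| = 45+42+37-7-24-11+5 = 87

|A∪B∪C| = 87


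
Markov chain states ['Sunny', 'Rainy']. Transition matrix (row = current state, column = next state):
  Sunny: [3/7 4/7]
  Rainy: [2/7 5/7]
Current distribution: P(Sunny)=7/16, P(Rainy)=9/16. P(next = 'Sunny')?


P(next=Sunny) = Σᵢ P(now=i)×P(i→Sunny)
= 7/16×3/7 + 9/16×2/7
= 3/16 + 9/56 = 39/112

P = 39/112 ≈ 0.3482


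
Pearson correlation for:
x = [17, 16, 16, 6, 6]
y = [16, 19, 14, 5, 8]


n=5, Σx=61, Σy=62, Σxy=878, Σx²=873, Σy²=902
r = (5×878 - 61×62)/√((5×873 - 61²)(5×902 - 62²))
= 608/√(644×666) = 608/√428904 ≈ 608/654.9076 ≈ 0.9284

r ≈ 0.9284
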